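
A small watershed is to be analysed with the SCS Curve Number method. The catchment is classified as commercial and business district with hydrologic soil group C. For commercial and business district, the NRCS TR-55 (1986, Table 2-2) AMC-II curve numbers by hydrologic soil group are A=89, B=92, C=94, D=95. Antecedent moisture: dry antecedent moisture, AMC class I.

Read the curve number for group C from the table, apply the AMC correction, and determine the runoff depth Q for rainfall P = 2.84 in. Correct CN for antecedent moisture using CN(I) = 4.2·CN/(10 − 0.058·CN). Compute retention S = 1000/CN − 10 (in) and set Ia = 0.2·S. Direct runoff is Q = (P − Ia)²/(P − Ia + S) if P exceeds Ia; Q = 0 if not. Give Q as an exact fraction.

NRCS table: commercial and business district, soil group C → CN(II) = 94
CN(I) from CN(II)=94: (4.2·94)/(10 − 0.058·94) = 32900/379 ≈ 86.807
S = 1000/(32900/379) − 10 = 500/329 in ≈ 1.520 in
Initial abstraction Ia = S/5 = (500/329)/5 = 100/329 ≈ 0.304 in
Excess rainfall: 2.840 − 0.304 = 2.536 in; P > Ia so Q > 0
Runoff Q = (P−Ia)²/(P−Ia+S) = (2.536)²/(2.536+1.520) = 435097881/274377775 ≈ 1.586 in

Q = 435097881/274377775 in ≈ 1.586 in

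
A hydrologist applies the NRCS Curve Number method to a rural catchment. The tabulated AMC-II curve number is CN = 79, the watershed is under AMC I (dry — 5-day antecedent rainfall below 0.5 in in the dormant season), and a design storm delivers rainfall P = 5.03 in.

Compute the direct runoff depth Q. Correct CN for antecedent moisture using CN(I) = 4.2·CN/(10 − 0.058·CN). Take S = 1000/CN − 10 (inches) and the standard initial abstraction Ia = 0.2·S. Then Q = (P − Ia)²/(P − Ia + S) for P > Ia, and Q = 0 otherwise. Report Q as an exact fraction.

Q = 884289169/629922300 in ≈ 1.404 in

Adjust CN=79 to AMC I: 4.2·79/(10 − 0.058·79) → (1659/5) ÷ (2709/500) = 7900/129 ≈ 61.240
Max retention: S = 1000/(7900/129) − 10 = 500/79 in (≈ 6.329 in)
Ia = 0.2·(500/79) = 100/79 in ≈ 1.266 in
P − Ia = 5.030 − 1.266 = 29737/7900 ≈ 3.764 in (> 0, runoff occurs)
Q: (29737/7900)² ÷ (79737/7900) = 884289169/629922300 in (≈ 1.404 in)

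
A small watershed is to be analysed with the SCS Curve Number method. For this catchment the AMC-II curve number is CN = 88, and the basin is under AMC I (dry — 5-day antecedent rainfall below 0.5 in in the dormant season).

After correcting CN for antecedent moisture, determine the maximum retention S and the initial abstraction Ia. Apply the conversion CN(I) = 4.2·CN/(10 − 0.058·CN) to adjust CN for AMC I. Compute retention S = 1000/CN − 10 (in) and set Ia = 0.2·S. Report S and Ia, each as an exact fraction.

S = 250/77 in ≈ 3.247 in; Ia = 50/77 in ≈ 0.649 in

CN(I) from CN(II)=88: (4.2·88)/(10 − 0.058·88) = 3850/51 ≈ 75.490
Max retention: S = 1000/(3850/51) − 10 = 250/77 in (≈ 3.247 in)
Initial abstraction Ia = S/5 = (250/77)/5 = 50/77 ≈ 0.649 in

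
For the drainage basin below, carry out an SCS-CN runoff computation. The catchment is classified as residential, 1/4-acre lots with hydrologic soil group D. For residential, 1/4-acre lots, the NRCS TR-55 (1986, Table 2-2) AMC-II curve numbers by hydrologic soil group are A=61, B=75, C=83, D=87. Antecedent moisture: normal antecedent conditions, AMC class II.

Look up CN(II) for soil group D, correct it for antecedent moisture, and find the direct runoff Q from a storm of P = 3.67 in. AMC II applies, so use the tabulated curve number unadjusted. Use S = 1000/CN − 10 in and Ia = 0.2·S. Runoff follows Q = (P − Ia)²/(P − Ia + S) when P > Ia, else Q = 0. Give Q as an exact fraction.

Q = 860190241/368262300 in ≈ 2.336 in

NRCS table: residential, 1/4-acre lots, soil group D → CN(II) = 87
Average conditions: CN = 87 (no AMC adjustment).
Max retention: S = 1000/87 − 10 = 130/87 in (≈ 1.494 in)
Initial abstraction Ia = S/5 = (130/87)/5 = 26/87 ≈ 0.299 in
Excess rainfall: 3.670 − 0.299 = 3.371 in; P > Ia so Q > 0
Runoff Q = (P−Ia)²/(P−Ia+S) = (3.371)²/(3.371+1.494) = 860190241/368262300 ≈ 2.336 in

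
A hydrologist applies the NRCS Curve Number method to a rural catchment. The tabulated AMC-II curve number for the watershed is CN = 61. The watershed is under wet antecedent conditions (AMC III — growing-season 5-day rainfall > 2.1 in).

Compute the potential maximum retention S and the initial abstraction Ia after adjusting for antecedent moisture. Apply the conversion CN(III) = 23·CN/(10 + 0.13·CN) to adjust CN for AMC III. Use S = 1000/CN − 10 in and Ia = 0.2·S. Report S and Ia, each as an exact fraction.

S = 3900/1403 in ≈ 2.780 in; Ia = 780/1403 in ≈ 0.556 in

Adjust CN=61 to AMC III: 23·61/(10 + 0.13·61) → 1403 ÷ (1793/100) = 140300/1793 ≈ 78.249
Max retention: S = 1000/(140300/1793) − 10 = 3900/1403 in (≈ 2.780 in)
Initial abstraction Ia = S/5 = (3900/1403)/5 = 780/1403 ≈ 0.556 in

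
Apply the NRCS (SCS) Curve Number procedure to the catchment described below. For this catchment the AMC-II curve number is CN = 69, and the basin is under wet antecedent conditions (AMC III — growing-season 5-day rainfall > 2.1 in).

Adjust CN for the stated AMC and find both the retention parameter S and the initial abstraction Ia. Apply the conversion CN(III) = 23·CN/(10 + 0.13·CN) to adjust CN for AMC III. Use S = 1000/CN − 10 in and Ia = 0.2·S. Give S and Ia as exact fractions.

Wet (AMC III): CN(III) = 23·69/(10 + 0.13·69) = 1587/(1897/100) = 158700/1897 ≈ 83.658
Max retention: S = 1000/(158700/1897) − 10 = 3100/1587 in (≈ 1.953 in)
Ia = 0.2·(3100/1587) = 620/1587 in ≈ 0.391 in

S = 3100/1587 in ≈ 1.953 in; Ia = 620/1587 in ≈ 0.391 in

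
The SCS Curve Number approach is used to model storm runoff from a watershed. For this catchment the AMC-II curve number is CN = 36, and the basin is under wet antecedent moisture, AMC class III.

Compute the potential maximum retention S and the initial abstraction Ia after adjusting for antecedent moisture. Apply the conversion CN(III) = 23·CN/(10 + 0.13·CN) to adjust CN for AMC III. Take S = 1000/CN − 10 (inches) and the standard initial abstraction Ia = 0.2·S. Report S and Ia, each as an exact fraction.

Wet (AMC III): CN(III) = 23·36/(10 + 0.13·36) = 828/(367/25) = 20700/367 ≈ 56.403
Retention S: 1000/CN − 10 with CN=56.403 → S = 1600/207 ≈ 7.729 in
Ia = 0.2·(1600/207) = 320/207 in ≈ 1.546 in

S = 1600/207 in ≈ 7.729 in; Ia = 320/207 in ≈ 1.546 in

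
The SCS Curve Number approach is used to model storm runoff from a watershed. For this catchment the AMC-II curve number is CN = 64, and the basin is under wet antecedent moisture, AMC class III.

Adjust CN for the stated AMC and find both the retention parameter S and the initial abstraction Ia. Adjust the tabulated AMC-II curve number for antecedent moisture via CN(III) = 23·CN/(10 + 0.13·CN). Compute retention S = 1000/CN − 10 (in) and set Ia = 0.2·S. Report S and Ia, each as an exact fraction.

Wet (AMC III): CN(III) = 23·64/(10 + 0.13·64) = 1472/(458/25) = 18400/229 ≈ 80.349
Retention S: 1000/CN − 10 with CN=80.349 → S = 225/92 ≈ 2.446 in
Ia = 0.2·(225/92) = 45/92 in ≈ 0.489 in

S = 225/92 in ≈ 2.446 in; Ia = 45/92 in ≈ 0.489 in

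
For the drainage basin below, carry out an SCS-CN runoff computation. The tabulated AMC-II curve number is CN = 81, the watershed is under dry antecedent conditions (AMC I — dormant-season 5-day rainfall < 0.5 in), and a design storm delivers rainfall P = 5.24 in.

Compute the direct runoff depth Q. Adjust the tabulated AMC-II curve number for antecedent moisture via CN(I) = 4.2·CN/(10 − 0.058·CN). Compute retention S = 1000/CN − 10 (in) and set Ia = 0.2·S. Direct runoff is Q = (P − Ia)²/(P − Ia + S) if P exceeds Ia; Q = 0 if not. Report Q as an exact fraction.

Q = 30740959561/17555638275 in ≈ 1.751 in

Dry (AMC I): CN(I) = 4.2·81/(10 − 0.058·81) = (1701/5)/(2651/500) = 170100/2651 ≈ 64.164
Retention S: 1000/CN − 10 with CN=64.164 → S = 9500/1701 ≈ 5.585 in
Initial abstraction Ia = S/5 = (9500/1701)/5 = 1900/1701 ≈ 1.117 in
Excess rainfall: 5.240 − 1.117 = 4.123 in; P > Ia so Q > 0
Q: (175331/42525)² ÷ (412831/42525) = 30740959561/17555638275 in (≈ 1.751 in)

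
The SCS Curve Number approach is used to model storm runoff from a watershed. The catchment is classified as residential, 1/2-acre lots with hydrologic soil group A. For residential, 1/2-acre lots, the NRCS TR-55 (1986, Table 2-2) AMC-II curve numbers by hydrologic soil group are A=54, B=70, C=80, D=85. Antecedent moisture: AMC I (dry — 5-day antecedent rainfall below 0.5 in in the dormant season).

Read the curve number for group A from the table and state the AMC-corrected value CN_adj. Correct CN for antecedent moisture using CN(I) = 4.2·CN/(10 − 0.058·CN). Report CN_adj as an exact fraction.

CN_adj = 56700/1717 ≈ 33.023

NRCS table: residential, 1/2-acre lots, soil group A → CN(II) = 54
CN(I) from CN(II)=54: (4.2·54)/(10 − 0.058·54) = 56700/1717 ≈ 33.023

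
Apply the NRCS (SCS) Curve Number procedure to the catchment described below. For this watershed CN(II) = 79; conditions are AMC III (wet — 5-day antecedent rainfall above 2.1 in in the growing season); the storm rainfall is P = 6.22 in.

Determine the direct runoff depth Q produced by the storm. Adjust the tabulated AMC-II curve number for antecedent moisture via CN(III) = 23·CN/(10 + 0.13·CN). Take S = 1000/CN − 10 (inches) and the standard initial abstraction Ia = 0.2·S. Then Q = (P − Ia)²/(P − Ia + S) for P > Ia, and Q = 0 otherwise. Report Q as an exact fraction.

Wet (AMC III): CN(III) = 23·79/(10 + 0.13·79) = 1817/(2027/100) = 181700/2027 ≈ 89.640
Max retention: S = 1000/(181700/2027) − 10 = 2100/1817 in (≈ 1.156 in)
Ia = 0.2·(2100/1817) = 420/1817 in ≈ 0.231 in
Excess rainfall: 6.220 − 0.231 = 5.989 in; P > Ia so Q > 0
Q = (544087/90850)²/((544087/90850) + 2100/1817) = (296030663569/8253722500)/(649087/90850) = 296030663569/58969553950 in ≈ 5.020 in

Q = 296030663569/58969553950 in ≈ 5.020 in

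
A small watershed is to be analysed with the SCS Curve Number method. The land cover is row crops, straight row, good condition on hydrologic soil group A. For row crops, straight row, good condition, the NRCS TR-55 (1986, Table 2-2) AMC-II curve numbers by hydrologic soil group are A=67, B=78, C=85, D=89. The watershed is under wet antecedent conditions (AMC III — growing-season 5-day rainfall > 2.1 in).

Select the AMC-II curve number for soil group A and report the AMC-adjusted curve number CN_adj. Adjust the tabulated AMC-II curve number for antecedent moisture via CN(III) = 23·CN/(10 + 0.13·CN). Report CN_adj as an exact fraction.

CN_adj = 154100/1871 ≈ 82.362

NRCS table: row crops, straight row, good condition, soil group A → CN(II) = 67
CN(III) from CN(II)=67: (23·67)/(10 + 0.13·67) = 154100/1871 ≈ 82.362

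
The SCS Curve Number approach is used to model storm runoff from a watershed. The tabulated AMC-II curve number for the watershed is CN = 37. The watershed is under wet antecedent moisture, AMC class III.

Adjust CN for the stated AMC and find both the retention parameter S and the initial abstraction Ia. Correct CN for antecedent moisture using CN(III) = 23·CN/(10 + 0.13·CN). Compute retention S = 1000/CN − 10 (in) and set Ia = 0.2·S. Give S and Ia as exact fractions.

S = 6300/851 in ≈ 7.403 in; Ia = 1260/851 in ≈ 1.481 in

CN(III) from CN(II)=37: (23·37)/(10 + 0.13·37) = 85100/1481 ≈ 57.461
Max retention: S = 1000/(85100/1481) − 10 = 6300/851 in (≈ 7.403 in)
Ia = 0.2·(6300/851) = 1260/851 in ≈ 1.481 in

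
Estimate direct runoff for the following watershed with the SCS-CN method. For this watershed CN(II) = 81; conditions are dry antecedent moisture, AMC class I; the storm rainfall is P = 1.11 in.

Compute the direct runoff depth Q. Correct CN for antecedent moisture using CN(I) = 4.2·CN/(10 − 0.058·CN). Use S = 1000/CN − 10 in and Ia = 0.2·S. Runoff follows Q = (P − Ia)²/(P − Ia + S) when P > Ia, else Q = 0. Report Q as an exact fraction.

Q = 0 in ≈ 0.000 in

Dry (AMC I): CN(I) = 4.2·81/(10 − 0.058·81) = (1701/5)/(2651/500) = 170100/2651 ≈ 64.164
S = 1000/(170100/2651) − 10 = 9500/1701 in ≈ 5.585 in
Initial abstraction Ia = S/5 = (9500/1701)/5 = 1900/1701 ≈ 1.117 in
P = 1.110 ≤ Ia = 1.117 in: entire storm abstracted, Q = 0.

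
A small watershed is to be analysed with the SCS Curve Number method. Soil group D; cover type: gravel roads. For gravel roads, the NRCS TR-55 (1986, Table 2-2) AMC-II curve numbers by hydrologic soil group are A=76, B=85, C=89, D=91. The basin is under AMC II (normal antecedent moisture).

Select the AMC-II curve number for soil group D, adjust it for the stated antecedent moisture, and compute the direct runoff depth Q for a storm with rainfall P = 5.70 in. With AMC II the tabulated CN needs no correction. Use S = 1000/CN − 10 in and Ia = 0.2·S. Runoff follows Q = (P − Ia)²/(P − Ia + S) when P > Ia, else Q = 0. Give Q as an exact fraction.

NRCS table: gravel roads, soil group D → CN(II) = 91
CN(II) = 91; AMC II needs no correction.
Max retention: S = 1000/91 − 10 = 90/91 in (≈ 0.989 in)
Ia = 0.2·(90/91) = 18/91 in ≈ 0.198 in
Excess rainfall: 5.700 − 0.198 = 5.502 in; P > Ia so Q > 0
Runoff Q = (P−Ia)²/(P−Ia+S) = (5.502)²/(5.502+0.989) = 8356683/1791790 ≈ 4.664 in

Q = 8356683/1791790 in ≈ 4.664 in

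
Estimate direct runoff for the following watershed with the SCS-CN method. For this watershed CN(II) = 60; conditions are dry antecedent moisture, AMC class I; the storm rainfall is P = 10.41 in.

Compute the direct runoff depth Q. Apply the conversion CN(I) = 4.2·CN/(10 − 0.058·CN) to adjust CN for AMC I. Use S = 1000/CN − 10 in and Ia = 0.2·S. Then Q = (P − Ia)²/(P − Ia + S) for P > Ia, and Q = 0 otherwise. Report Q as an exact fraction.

Q = 2077809889/917172900 in ≈ 2.265 in

Adjust CN=60 to AMC I: 4.2·60/(10 − 0.058·60) → 252 ÷ (163/25) = 6300/163 ≈ 38.650
S = 1000/(6300/163) − 10 = 1000/63 in ≈ 15.873 in
Ia = 0.2S: 0.2·15.873 = 3.175 in (exactly 200/63)
Since P=10.410 > Ia=3.175: effective rainfall P−Ia = 45583/6300 in
Runoff Q = (P−Ia)²/(P−Ia+S) = (7.235)²/(7.235+15.873) = 2077809889/917172900 ≈ 2.265 in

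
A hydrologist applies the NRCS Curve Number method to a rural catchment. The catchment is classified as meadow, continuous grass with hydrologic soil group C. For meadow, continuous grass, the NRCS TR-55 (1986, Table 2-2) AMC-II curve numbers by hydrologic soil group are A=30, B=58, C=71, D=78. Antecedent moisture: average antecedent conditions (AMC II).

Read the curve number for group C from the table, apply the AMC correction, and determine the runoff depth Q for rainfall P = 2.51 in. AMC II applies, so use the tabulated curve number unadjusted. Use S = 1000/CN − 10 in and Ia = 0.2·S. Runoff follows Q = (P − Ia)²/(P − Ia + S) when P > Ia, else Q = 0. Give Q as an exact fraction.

NRCS table: meadow, continuous grass, soil group C → CN(II) = 71
Average conditions: CN = 71 (no AMC adjustment).
S = 1000/71 − 10 = 290/71 in ≈ 4.085 in
Ia = 0.2·(290/71) = 58/71 in ≈ 0.817 in
Since P=2.510 > Ia=0.817: effective rainfall P−Ia = 12021/7100 in
Runoff Q = (P−Ia)²/(P−Ia+S) = (1.693)²/(1.693+4.085) = 144504441/291249100 ≈ 0.496 in

Q = 144504441/291249100 in ≈ 0.496 in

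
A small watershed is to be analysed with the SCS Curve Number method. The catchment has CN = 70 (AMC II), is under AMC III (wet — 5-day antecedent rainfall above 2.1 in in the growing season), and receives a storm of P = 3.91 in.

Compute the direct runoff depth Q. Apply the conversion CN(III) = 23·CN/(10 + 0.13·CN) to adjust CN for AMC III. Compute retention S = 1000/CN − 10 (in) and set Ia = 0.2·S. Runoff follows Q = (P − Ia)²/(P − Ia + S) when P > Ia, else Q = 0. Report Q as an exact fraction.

Adjust CN=70 to AMC III: 23·70/(10 + 0.13·70) → 1610 ÷ (191/10) = 16100/191 ≈ 84.293
Retention S: 1000/CN − 10 with CN=84.293 → S = 300/161 ≈ 1.863 in
Initial abstraction Ia = S/5 = (300/161)/5 = 60/161 ≈ 0.373 in
Excess rainfall: 3.910 − 0.373 = 3.537 in; P > Ia so Q > 0
Runoff Q = (P−Ia)²/(P−Ia+S) = (3.537)²/(3.537+1.863) = 3243416401/1399911100 ≈ 2.317 in

Q = 3243416401/1399911100 in ≈ 2.317 in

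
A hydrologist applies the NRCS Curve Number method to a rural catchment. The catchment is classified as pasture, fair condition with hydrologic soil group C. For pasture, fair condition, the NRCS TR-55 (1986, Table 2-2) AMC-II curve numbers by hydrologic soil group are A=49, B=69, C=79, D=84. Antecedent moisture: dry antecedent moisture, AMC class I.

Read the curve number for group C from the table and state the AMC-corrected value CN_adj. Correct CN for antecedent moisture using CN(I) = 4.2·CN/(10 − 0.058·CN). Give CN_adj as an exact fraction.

NRCS table: pasture, fair condition, soil group C → CN(II) = 79
Adjust CN=79 to AMC I: 4.2·79/(10 − 0.058·79) → (1659/5) ÷ (2709/500) = 7900/129 ≈ 61.240

CN_adj = 7900/129 ≈ 61.240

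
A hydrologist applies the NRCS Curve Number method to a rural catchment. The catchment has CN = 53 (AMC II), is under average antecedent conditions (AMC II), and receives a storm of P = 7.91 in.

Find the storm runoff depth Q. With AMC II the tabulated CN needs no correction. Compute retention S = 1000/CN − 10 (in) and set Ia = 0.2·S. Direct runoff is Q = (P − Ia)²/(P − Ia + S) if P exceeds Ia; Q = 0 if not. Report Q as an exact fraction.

CN(II) = 53; AMC II needs no correction.
Retention S: 1000/CN − 10 with CN=53.000 → S = 470/53 ≈ 8.868 in
Ia = 0.2S: 0.2·8.868 = 1.774 in (exactly 94/53)
Excess rainfall: 7.910 − 1.774 = 6.136 in; P > Ia so Q > 0
Runoff Q = (P−Ia)²/(P−Ia+S) = (6.136)²/(6.136+8.868) = 1057745529/421471900 ≈ 2.510 in

Q = 1057745529/421471900 in ≈ 2.510 in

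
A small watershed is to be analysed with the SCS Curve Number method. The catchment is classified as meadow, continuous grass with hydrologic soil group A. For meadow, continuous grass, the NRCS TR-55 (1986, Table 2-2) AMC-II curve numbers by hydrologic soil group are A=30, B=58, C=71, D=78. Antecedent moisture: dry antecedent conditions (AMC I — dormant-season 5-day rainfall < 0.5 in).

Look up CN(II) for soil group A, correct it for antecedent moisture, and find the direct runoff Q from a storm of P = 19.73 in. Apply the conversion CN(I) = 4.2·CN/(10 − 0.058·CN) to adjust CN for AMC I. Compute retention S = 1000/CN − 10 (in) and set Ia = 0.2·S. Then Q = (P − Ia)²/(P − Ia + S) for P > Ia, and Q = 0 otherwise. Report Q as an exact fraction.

Q = 60171049/51981300 in ≈ 1.158 in

NRCS table: meadow, continuous grass, soil group A → CN(II) = 30
Adjust CN=30 to AMC I: 4.2·30/(10 − 0.058·30) → 126 ÷ (413/50) = 900/59 ≈ 15.254
S = 1000/(900/59) − 10 = 500/9 in ≈ 55.556 in
Ia = 0.2·(500/9) = 100/9 in ≈ 11.111 in
Since P=19.730 > Ia=11.111: effective rainfall P−Ia = 7757/900 in
Runoff Q = (P−Ia)²/(P−Ia+S) = (8.619)²/(8.619+55.556) = 60171049/51981300 ≈ 1.158 in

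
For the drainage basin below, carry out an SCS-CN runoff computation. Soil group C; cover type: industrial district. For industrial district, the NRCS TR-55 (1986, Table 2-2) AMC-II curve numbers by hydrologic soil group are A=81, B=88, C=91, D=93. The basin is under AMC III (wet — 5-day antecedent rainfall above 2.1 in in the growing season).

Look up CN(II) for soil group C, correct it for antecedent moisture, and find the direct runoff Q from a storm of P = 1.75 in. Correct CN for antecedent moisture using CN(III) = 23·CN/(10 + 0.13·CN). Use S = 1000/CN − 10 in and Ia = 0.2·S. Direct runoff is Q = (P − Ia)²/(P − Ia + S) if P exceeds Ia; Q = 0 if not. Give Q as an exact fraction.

Q = 194072761/146769532 in ≈ 1.322 in

NRCS table: industrial district, soil group C → CN(II) = 91
Wet (AMC III): CN(III) = 23·91/(10 + 0.13·91) = 2093/(2183/100) = 209300/2183 ≈ 95.877
Max retention: S = 1000/(209300/2183) − 10 = 900/2093 in (≈ 0.430 in)
Initial abstraction Ia = S/5 = (900/2093)/5 = 180/2093 ≈ 0.086 in
Excess rainfall: 1.750 − 0.086 = 1.664 in; P > Ia so Q > 0
Runoff Q = (P−Ia)²/(P−Ia+S) = (1.664)²/(1.664+0.430) = 194072761/146769532 ≈ 1.322 in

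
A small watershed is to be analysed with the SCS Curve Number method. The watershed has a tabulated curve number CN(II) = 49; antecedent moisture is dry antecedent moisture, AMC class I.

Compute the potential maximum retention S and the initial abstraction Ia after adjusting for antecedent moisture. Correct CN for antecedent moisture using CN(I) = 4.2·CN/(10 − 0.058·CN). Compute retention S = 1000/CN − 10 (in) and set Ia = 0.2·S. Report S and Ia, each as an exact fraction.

Dry (AMC I): CN(I) = 4.2·49/(10 − 0.058·49) = (1029/5)/(3579/500) = 34300/1193 ≈ 28.751
Retention S: 1000/CN − 10 with CN=28.751 → S = 8500/343 ≈ 24.781 in
Initial abstraction Ia = S/5 = (8500/343)/5 = 1700/343 ≈ 4.956 in

S = 8500/343 in ≈ 24.781 in; Ia = 1700/343 in ≈ 4.956 in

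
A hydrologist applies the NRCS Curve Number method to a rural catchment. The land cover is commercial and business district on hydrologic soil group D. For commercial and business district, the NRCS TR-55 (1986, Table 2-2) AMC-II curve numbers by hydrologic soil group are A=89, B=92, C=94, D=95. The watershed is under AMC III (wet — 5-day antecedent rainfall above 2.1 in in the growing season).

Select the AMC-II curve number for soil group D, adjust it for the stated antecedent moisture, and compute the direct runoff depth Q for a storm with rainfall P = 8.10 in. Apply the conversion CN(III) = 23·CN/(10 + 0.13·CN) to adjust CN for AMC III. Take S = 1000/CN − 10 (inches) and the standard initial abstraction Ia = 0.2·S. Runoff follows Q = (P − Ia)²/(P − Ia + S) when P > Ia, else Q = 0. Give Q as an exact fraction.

Q = 1238828809/158180890 in ≈ 7.832 in

NRCS table: commercial and business district, soil group D → CN(II) = 95
Adjust CN=95 to AMC III: 23·95/(10 + 0.13·95) → 2185 ÷ (447/20) = 43700/447 ≈ 97.763
S = 1000/(43700/447) − 10 = 100/437 in ≈ 0.229 in
Initial abstraction Ia = S/5 = (100/437)/5 = 20/437 ≈ 0.046 in
P − Ia = 8.100 − 0.046 = 35197/4370 ≈ 8.054 in (> 0, runoff occurs)
Q: (35197/4370)² ÷ (36197/4370) = 1238828809/158180890 in (≈ 7.832 in)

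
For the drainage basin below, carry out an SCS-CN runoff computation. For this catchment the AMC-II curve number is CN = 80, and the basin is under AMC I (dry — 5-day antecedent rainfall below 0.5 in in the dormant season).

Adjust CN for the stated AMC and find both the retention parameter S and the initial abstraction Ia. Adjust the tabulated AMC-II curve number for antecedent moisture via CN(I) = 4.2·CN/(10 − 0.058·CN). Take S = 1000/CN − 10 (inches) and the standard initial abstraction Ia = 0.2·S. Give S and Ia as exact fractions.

S = 125/21 in ≈ 5.952 in; Ia = 25/21 in ≈ 1.190 in

Adjust CN=80 to AMC I: 4.2·80/(10 − 0.058·80) → 336 ÷ (134/25) = 4200/67 ≈ 62.687
S = 1000/(4200/67) − 10 = 125/21 in ≈ 5.952 in
Ia = 0.2S: 0.2·5.952 = 1.190 in (exactly 25/21)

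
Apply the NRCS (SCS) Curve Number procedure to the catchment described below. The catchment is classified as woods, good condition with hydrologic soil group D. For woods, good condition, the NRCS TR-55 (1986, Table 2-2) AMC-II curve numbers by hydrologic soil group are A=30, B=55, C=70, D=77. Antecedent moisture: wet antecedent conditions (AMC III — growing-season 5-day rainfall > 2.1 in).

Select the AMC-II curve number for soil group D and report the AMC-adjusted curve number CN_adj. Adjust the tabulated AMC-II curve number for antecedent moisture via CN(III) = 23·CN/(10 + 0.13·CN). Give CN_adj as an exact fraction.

CN_adj = 7700/87 ≈ 88.506

NRCS table: woods, good condition, soil group D → CN(II) = 77
Wet (AMC III): CN(III) = 23·77/(10 + 0.13·77) = 1771/(2001/100) = 7700/87 ≈ 88.506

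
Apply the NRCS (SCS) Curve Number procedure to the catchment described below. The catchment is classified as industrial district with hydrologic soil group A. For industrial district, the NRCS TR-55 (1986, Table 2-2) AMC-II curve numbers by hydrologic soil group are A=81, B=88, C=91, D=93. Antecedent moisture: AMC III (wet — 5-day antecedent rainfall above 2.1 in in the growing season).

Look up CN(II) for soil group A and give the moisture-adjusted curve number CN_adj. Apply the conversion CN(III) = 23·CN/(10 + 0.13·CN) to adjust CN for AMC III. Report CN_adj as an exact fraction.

NRCS table: industrial district, soil group A → CN(II) = 81
Adjust CN=81 to AMC III: 23·81/(10 + 0.13·81) → 1863 ÷ (2053/100) = 186300/2053 ≈ 90.745

CN_adj = 186300/2053 ≈ 90.745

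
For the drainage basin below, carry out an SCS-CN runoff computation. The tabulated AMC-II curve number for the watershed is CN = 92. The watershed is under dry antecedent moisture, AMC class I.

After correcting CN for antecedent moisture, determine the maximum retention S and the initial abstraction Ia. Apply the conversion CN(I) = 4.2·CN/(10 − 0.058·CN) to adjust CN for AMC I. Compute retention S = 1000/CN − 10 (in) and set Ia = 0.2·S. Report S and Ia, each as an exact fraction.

CN(I) from CN(II)=92: (4.2·92)/(10 − 0.058·92) = 48300/583 ≈ 82.847
Retention S: 1000/CN − 10 with CN=82.847 → S = 1000/483 ≈ 2.070 in
Ia = 0.2S: 0.2·2.070 = 0.414 in (exactly 200/483)

S = 1000/483 in ≈ 2.070 in; Ia = 200/483 in ≈ 0.414 in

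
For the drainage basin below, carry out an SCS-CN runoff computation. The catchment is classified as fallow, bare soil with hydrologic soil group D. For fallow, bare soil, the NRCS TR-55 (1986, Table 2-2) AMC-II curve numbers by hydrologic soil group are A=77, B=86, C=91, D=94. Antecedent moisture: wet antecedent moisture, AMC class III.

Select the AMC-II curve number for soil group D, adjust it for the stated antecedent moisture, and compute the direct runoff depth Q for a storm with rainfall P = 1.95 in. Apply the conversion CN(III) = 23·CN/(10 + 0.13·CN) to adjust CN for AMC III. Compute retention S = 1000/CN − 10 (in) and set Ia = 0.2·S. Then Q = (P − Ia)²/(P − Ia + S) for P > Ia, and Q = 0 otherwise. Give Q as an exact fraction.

NRCS table: fallow, bare soil, soil group D → CN(II) = 94
Wet (AMC III): CN(III) = 23·94/(10 + 0.13·94) = 2162/(1111/50) = 108100/1111 ≈ 97.300
Retention S: 1000/CN − 10 with CN=97.300 → S = 300/1081 ≈ 0.278 in
Ia = 0.2·(300/1081) = 60/1081 in ≈ 0.056 in
Since P=1.950 > Ia=0.056: effective rainfall P−Ia = 40959/21620 in
Q = (40959/21620)²/((40959/21620) + 300/1081) = (1677639681/467424400)/(46959/21620) = 559213227/338417860 in ≈ 1.652 in

Q = 559213227/338417860 in ≈ 1.652 in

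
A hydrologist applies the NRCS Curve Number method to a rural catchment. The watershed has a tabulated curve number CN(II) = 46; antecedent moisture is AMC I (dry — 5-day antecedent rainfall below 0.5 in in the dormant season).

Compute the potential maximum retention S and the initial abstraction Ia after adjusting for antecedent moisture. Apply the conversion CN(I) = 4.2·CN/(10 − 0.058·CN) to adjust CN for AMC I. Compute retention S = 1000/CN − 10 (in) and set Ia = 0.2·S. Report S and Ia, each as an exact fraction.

S = 4500/161 in ≈ 27.950 in; Ia = 900/161 in ≈ 5.590 in

Adjust CN=46 to AMC I: 4.2·46/(10 − 0.058·46) → (966/5) ÷ (1833/250) = 16100/611 ≈ 26.350
Retention S: 1000/CN − 10 with CN=26.350 → S = 4500/161 ≈ 27.950 in
Initial abstraction Ia = S/5 = (4500/161)/5 = 900/161 ≈ 5.590 in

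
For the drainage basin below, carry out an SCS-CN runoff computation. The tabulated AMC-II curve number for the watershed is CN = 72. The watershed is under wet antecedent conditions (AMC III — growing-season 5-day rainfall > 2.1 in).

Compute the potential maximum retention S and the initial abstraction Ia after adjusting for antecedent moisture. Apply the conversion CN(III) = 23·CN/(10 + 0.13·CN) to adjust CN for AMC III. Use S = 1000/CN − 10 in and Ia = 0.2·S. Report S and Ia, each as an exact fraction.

S = 350/207 in ≈ 1.691 in; Ia = 70/207 in ≈ 0.338 in

Adjust CN=72 to AMC III: 23·72/(10 + 0.13·72) → 1656 ÷ (484/25) = 10350/121 ≈ 85.537
Max retention: S = 1000/(10350/121) − 10 = 350/207 in (≈ 1.691 in)
Initial abstraction Ia = S/5 = (350/207)/5 = 70/207 ≈ 0.338 in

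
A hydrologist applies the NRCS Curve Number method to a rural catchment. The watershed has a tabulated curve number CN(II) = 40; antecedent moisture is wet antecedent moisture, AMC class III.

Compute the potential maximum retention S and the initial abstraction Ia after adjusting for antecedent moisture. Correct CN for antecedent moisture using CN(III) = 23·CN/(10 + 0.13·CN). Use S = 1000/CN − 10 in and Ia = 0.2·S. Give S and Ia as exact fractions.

CN(III) from CN(II)=40: (23·40)/(10 + 0.13·40) = 1150/19 ≈ 60.526
S = 1000/(1150/19) − 10 = 150/23 in ≈ 6.522 in
Initial abstraction Ia = S/5 = (150/23)/5 = 30/23 ≈ 1.304 in

S = 150/23 in ≈ 6.522 in; Ia = 30/23 in ≈ 1.304 in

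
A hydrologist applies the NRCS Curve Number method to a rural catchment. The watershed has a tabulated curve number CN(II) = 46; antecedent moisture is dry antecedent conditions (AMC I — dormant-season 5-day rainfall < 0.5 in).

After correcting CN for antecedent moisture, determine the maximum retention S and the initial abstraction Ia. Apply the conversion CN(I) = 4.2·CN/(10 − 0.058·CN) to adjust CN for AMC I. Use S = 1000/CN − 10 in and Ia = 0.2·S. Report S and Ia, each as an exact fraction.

Adjust CN=46 to AMC I: 4.2·46/(10 − 0.058·46) → (966/5) ÷ (1833/250) = 16100/611 ≈ 26.350
S = 1000/(16100/611) − 10 = 4500/161 in ≈ 27.950 in
Ia = 0.2·(4500/161) = 900/161 in ≈ 5.590 in

S = 4500/161 in ≈ 27.950 in; Ia = 900/161 in ≈ 5.590 in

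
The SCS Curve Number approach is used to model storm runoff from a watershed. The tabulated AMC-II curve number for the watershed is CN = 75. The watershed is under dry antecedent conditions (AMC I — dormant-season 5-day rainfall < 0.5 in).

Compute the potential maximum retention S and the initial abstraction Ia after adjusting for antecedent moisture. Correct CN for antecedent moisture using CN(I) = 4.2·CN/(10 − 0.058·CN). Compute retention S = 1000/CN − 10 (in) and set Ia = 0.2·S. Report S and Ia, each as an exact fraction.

CN(I) from CN(II)=75: (4.2·75)/(10 − 0.058·75) = 6300/113 ≈ 55.752
Max retention: S = 1000/(6300/113) − 10 = 500/63 in (≈ 7.937 in)
Ia = 0.2·(500/63) = 100/63 in ≈ 1.587 in

S = 500/63 in ≈ 7.937 in; Ia = 100/63 in ≈ 1.587 in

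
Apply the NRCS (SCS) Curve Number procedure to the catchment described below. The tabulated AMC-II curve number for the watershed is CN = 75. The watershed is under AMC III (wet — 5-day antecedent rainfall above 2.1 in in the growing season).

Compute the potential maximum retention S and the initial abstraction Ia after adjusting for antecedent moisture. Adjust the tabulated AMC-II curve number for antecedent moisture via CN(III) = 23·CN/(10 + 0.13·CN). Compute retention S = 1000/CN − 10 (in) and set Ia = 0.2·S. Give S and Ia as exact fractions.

Wet (AMC III): CN(III) = 23·75/(10 + 0.13·75) = 1725/(79/4) = 6900/79 ≈ 87.342
Retention S: 1000/CN − 10 with CN=87.342 → S = 100/69 ≈ 1.449 in
Initial abstraction Ia = S/5 = (100/69)/5 = 20/69 ≈ 0.290 in

S = 100/69 in ≈ 1.449 in; Ia = 20/69 in ≈ 0.290 in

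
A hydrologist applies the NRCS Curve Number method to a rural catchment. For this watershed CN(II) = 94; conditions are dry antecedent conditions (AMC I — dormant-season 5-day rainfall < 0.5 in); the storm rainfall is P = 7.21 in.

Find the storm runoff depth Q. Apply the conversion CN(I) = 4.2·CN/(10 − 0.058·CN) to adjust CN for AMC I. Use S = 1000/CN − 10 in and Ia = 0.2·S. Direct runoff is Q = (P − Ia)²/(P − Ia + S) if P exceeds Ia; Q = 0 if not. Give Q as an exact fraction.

Adjust CN=94 to AMC I: 4.2·94/(10 − 0.058·94) → (1974/5) ÷ (1137/250) = 32900/379 ≈ 86.807
Max retention: S = 1000/(32900/379) − 10 = 500/329 in (≈ 1.520 in)
Initial abstraction Ia = S/5 = (500/329)/5 = 100/329 ≈ 0.304 in
Since P=7.210 > Ia=0.304: effective rainfall P−Ia = 227209/32900 in
Runoff Q = (P−Ia)²/(P−Ia+S) = (6.906)²/(6.906+1.520) = 51623929681/9120176100 ≈ 5.660 in

Q = 51623929681/9120176100 in ≈ 5.660 in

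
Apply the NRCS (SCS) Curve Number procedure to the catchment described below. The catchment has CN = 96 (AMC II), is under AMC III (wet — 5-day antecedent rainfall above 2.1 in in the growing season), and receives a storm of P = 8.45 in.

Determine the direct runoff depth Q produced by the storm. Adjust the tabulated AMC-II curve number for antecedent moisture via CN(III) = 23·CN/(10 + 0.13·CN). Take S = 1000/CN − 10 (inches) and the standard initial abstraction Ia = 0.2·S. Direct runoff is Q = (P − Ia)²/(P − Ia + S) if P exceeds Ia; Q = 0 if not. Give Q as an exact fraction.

Q = 134815321/16368180 in ≈ 8.236 in

Adjust CN=96 to AMC III: 23·96/(10 + 0.13·96) → 2208 ÷ (562/25) = 27600/281 ≈ 98.221
Retention S: 1000/CN − 10 with CN=98.221 → S = 25/138 ≈ 0.181 in
Ia = 0.2S: 0.2·0.181 = 0.036 in (exactly 5/138)
Excess rainfall: 8.450 − 0.036 = 8.414 in; P > Ia so Q > 0
Q: (11611/1380)² ÷ (11861/1380) = 134815321/16368180 in (≈ 8.236 in)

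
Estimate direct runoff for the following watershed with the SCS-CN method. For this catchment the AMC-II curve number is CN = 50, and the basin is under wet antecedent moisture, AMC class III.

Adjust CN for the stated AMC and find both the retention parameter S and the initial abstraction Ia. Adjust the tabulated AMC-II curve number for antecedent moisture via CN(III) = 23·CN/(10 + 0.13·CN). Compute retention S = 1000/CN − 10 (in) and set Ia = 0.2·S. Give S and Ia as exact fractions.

Wet (AMC III): CN(III) = 23·50/(10 + 0.13·50) = 1150/(33/2) = 2300/33 ≈ 69.697
S = 1000/(2300/33) − 10 = 100/23 in ≈ 4.348 in
Initial abstraction Ia = S/5 = (100/23)/5 = 20/23 ≈ 0.870 in

S = 100/23 in ≈ 4.348 in; Ia = 20/23 in ≈ 0.870 in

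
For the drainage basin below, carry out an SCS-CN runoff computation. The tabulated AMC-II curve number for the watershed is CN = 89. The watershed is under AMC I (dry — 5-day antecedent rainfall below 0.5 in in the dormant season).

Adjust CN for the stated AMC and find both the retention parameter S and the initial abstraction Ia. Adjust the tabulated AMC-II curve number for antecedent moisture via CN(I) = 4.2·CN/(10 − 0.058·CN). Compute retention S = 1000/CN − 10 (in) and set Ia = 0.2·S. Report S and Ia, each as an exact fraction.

S = 5500/1869 in ≈ 2.943 in; Ia = 1100/1869 in ≈ 0.589 in

Dry (AMC I): CN(I) = 4.2·89/(10 − 0.058·89) = (1869/5)/(2419/500) = 186900/2419 ≈ 77.263
Max retention: S = 1000/(186900/2419) − 10 = 5500/1869 in (≈ 2.943 in)
Initial abstraction Ia = S/5 = (5500/1869)/5 = 1100/1869 ≈ 0.589 in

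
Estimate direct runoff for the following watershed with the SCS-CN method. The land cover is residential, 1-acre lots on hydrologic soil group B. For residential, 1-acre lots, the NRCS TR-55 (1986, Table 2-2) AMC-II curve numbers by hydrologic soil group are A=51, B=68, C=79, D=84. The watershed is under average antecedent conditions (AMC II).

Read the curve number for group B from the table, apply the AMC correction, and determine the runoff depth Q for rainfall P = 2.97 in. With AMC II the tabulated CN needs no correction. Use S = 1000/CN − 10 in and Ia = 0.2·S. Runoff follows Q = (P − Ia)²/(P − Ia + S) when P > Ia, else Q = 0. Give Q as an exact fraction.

NRCS table: residential, 1-acre lots, soil group B → CN(II) = 68
CN(II) = 68; AMC II needs no correction.
Max retention: S = 1000/68 − 10 = 80/17 in (≈ 4.706 in)
Ia = 0.2S: 0.2·4.706 = 0.941 in (exactly 16/17)
P − Ia = 2.970 − 0.941 = 3449/1700 ≈ 2.029 in (> 0, runoff occurs)
Q: (3449/1700)² ÷ (11449/1700) = 11895601/19463300 in (≈ 0.611 in)

Q = 11895601/19463300 in ≈ 0.611 in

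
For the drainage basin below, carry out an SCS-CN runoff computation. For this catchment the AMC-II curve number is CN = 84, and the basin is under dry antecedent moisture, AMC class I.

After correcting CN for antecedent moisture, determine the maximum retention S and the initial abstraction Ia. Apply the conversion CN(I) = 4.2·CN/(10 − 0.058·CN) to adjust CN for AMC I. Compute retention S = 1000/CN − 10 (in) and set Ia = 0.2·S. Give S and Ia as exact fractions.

S = 2000/441 in ≈ 4.535 in; Ia = 400/441 in ≈ 0.907 in

Dry (AMC I): CN(I) = 4.2·84/(10 − 0.058·84) = (1764/5)/(641/125) = 44100/641 ≈ 68.799
Retention S: 1000/CN − 10 with CN=68.799 → S = 2000/441 ≈ 4.535 in
Initial abstraction Ia = S/5 = (2000/441)/5 = 400/441 ≈ 0.907 in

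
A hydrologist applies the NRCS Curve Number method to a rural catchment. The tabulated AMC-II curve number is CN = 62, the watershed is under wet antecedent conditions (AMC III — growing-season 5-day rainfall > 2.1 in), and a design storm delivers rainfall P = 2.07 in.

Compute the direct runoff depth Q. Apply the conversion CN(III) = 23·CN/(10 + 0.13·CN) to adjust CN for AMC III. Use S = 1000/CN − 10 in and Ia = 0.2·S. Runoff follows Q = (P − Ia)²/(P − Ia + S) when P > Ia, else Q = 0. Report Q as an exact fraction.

Adjust CN=62 to AMC III: 23·62/(10 + 0.13·62) → 1426 ÷ (903/50) = 71300/903 ≈ 78.959
Retention S: 1000/CN − 10 with CN=78.959 → S = 1900/713 ≈ 2.665 in
Ia = 0.2S: 0.2·2.665 = 0.533 in (exactly 380/713)
Since P=2.070 > Ia=0.533: effective rainfall P−Ia = 109591/71300 in
Runoff Q = (P−Ia)²/(P−Ia+S) = (1.537)²/(1.537+2.665) = 12010187281/21360838300 ≈ 0.562 in

Q = 12010187281/21360838300 in ≈ 0.562 in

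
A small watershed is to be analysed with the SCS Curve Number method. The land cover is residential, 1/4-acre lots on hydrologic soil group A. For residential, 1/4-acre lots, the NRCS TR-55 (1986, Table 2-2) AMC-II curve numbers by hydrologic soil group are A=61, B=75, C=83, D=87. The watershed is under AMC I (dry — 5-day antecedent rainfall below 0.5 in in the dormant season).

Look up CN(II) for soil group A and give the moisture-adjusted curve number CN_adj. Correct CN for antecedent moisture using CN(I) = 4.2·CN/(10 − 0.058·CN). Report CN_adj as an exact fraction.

NRCS table: residential, 1/4-acre lots, soil group A → CN(II) = 61
Dry (AMC I): CN(I) = 4.2·61/(10 − 0.058·61) = (1281/5)/(3231/500) = 42700/1077 ≈ 39.647

CN_adj = 42700/1077 ≈ 39.647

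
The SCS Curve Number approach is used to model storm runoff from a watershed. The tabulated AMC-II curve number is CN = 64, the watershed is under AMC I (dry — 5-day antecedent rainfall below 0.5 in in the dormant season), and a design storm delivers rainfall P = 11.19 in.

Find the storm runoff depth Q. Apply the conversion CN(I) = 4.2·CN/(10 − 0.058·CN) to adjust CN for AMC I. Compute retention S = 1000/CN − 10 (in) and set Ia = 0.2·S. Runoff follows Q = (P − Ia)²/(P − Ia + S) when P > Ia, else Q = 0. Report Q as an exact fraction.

Q = 2958147/894425 in ≈ 3.307 in

Dry (AMC I): CN(I) = 4.2·64/(10 − 0.058·64) = (1344/5)/(786/125) = 5600/131 ≈ 42.748
Retention S: 1000/CN − 10 with CN=42.748 → S = 375/28 ≈ 13.393 in
Ia = 0.2S: 0.2·13.393 = 2.679 in (exactly 75/28)
Excess rainfall: 11.190 − 2.679 = 8.511 in; P > Ia so Q > 0
Q = (2979/350)²/((2979/350) + 375/28) = (8874441/122500)/(15333/700) = 2958147/894425 in ≈ 3.307 in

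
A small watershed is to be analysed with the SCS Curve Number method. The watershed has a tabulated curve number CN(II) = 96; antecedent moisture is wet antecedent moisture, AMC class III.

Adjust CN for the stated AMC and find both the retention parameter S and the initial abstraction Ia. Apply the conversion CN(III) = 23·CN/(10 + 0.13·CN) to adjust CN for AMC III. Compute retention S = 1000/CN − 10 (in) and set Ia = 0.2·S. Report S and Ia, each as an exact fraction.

Adjust CN=96 to AMC III: 23·96/(10 + 0.13·96) → 2208 ÷ (562/25) = 27600/281 ≈ 98.221
Retention S: 1000/CN − 10 with CN=98.221 → S = 25/138 ≈ 0.181 in
Initial abstraction Ia = S/5 = (25/138)/5 = 5/138 ≈ 0.036 in

S = 25/138 in ≈ 0.181 in; Ia = 5/138 in ≈ 0.036 in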